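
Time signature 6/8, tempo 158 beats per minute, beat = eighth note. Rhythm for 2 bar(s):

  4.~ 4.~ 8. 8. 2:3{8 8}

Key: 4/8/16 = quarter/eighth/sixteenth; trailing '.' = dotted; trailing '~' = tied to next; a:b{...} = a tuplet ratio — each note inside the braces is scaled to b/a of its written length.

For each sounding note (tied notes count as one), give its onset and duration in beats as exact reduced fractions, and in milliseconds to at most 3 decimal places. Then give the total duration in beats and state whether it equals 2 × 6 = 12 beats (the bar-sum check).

1) 0.0ms=0b +2848.101ms=15/2b
2) 2848.101ms=15/2b +569.62ms=3/2b
3) 3417.722ms=9b +569.62ms=3/2b
4) 3987.342ms=21/2b +569.62ms=3/2b
Σ=12b of 12 (158bpm 6/8) — PASS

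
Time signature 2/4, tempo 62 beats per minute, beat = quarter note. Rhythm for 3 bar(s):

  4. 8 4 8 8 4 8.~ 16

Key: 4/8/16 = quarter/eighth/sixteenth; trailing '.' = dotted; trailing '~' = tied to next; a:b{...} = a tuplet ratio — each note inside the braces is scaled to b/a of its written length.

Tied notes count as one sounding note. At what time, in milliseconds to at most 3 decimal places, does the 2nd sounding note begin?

1. 0.0ms @ 0 + 1451.613ms (3/2)
2. 1451.613ms @ 3/2 + 483.871ms (1/2)
3. 1935.484ms @ 2 + 967.742ms (1)
4. 2903.226ms @ 3 + 483.871ms (1/2)
5. 3387.097ms @ 7/2 + 483.871ms (1/2)
6. 3870.968ms @ 4 + 967.742ms (1)
7. 4838.71ms @ 5 + 967.742ms (1)

note 2 onset = 3/2b = 1451.613ms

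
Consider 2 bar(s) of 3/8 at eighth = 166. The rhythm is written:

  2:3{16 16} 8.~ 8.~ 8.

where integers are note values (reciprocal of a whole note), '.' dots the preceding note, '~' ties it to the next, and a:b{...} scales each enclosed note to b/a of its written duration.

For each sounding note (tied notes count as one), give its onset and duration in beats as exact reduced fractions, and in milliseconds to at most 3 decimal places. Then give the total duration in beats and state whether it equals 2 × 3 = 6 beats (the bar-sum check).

1) 0.0ms=0b +271.084ms=3/4b
2) 271.084ms=3/4b +271.084ms=3/4b
3) 542.169ms=3/2b +1626.506ms=9/2b
Σ=6b of 6 (166bpm 3/8) — PASS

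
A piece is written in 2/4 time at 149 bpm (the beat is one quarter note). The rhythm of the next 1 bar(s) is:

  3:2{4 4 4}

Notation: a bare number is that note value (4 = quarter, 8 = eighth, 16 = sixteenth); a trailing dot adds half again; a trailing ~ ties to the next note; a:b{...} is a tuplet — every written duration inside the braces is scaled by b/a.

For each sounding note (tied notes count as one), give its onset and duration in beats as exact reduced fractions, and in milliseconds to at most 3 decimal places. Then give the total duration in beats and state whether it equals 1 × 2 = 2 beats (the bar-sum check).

1) 0.0ms=0b +268.456ms=2/3b
2) 268.456ms=2/3b +268.456ms=2/3b
3) 536.913ms=4/3b +268.456ms=2/3b
Σ=2b of 2 (149bpm 2/4) — PASS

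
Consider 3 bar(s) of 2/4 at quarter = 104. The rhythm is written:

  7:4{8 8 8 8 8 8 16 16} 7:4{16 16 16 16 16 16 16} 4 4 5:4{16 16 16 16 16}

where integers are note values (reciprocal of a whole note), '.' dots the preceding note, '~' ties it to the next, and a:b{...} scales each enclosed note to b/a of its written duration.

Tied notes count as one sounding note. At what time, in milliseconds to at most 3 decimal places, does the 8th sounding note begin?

note 8 onset = 13/7b = 1071.429ms

1. 0.0ms @ 0 + 164.835ms (2/7)
2. 164.835ms @ 2/7 + 164.835ms (2/7)
3. 329.67ms @ 4/7 + 164.835ms (2/7)
4. 494.505ms @ 6/7 + 164.835ms (2/7)
5. 659.341ms @ 8/7 + 164.835ms (2/7)
6. 824.176ms @ 10/7 + 164.835ms (2/7)
7. 989.011ms @ 12/7 + 82.418ms (1/7)
8. 1071.429ms @ 13/7 + 82.418ms (1/7)
9. 1153.846ms @ 2 + 82.418ms (1/7)
10. 1236.264ms @ 15/7 + 82.418ms (1/7)
11. 1318.681ms @ 16/7 + 82.418ms (1/7)
12. 1401.099ms @ 17/7 + 82.418ms (1/7)
13. 1483.516ms @ 18/7 + 82.418ms (1/7)
14. 1565.934ms @ 19/7 + 82.418ms (1/7)
15. 1648.352ms @ 20/7 + 82.418ms (1/7)
16. 1730.769ms @ 3 + 576.923ms (1)
17. 2307.692ms @ 4 + 576.923ms (1)
18. 2884.615ms @ 5 + 115.385ms (1/5)
19. 3000.0ms @ 26/5 + 115.385ms (1/5)
20. 3115.385ms @ 27/5 + 115.385ms (1/5)
21. 3230.769ms @ 28/5 + 115.385ms (1/5)
22. 3346.154ms @ 29/5 + 115.385ms (1/5)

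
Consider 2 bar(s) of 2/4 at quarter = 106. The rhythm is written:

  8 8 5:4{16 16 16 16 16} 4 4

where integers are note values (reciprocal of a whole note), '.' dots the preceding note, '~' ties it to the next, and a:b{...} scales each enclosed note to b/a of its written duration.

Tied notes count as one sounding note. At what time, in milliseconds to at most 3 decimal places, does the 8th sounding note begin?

1. 0.0ms @ 0 + 283.019ms (1/2)
2. 283.019ms @ 1/2 + 283.019ms (1/2)
3. 566.038ms @ 1 + 113.208ms (1/5)
4. 679.245ms @ 6/5 + 113.208ms (1/5)
5. 792.453ms @ 7/5 + 113.208ms (1/5)
6. 905.66ms @ 8/5 + 113.208ms (1/5)
7. 1018.868ms @ 9/5 + 113.208ms (1/5)
8. 1132.075ms @ 2 + 566.038ms (1)
9. 1698.113ms @ 3 + 566.038ms (1)

note 8 onset = 2b = 1132.075ms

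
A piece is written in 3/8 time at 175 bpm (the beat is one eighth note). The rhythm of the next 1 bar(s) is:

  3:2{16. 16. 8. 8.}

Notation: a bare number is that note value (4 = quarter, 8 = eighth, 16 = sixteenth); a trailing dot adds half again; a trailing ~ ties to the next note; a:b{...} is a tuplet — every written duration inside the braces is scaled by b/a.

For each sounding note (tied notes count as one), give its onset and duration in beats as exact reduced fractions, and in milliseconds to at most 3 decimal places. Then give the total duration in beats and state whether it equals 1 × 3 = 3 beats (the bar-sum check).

1) 0.0ms=0b +171.429ms=1/2b
2) 171.429ms=1/2b +171.429ms=1/2b
3) 342.857ms=1b +342.857ms=1b
4) 685.714ms=2b +342.857ms=1b
Σ=3b of 3 (175bpm 3/8) — PASS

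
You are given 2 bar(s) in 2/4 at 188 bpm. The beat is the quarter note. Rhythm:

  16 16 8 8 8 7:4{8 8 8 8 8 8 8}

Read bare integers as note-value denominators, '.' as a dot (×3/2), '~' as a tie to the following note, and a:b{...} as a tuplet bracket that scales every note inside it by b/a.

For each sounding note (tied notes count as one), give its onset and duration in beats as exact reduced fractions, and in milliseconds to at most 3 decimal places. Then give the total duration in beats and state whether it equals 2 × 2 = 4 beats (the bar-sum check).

1) 0.0ms=0b +79.787ms=1/4b
2) 79.787ms=1/4b +79.787ms=1/4b
3) 159.574ms=1/2b +159.574ms=1/2b
4) 319.149ms=1b +159.574ms=1/2b
5) 478.723ms=3/2b +159.574ms=1/2b
6) 638.298ms=2b +91.185ms=2/7b
7) 729.483ms=16/7b +91.185ms=2/7b
8) 820.669ms=18/7b +91.185ms=2/7b
9) 911.854ms=20/7b +91.185ms=2/7b
10) 1003.04ms=22/7b +91.185ms=2/7b
11) 1094.225ms=24/7b +91.185ms=2/7b
12) 1185.41ms=26/7b +91.185ms=2/7b
Σ=4b of 4 (188bpm 2/4) — PASS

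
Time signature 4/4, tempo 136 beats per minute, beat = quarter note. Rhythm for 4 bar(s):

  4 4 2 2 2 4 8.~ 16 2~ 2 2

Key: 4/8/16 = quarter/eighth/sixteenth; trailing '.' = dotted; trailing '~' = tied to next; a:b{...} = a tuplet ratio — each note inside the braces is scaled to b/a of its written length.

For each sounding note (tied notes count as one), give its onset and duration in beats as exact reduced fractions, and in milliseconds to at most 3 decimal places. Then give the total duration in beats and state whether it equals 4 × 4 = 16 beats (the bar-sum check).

1) 0.0ms=0b +441.176ms=1b
2) 441.176ms=1b +441.176ms=1b
3) 882.353ms=2b +882.353ms=2b
4) 1764.706ms=4b +882.353ms=2b
5) 2647.059ms=6b +882.353ms=2b
6) 3529.412ms=8b +441.176ms=1b
7) 3970.588ms=9b +441.176ms=1b
8) 4411.765ms=10b +1764.706ms=4b
9) 6176.471ms=14b +882.353ms=2b
Σ=16b of 16 (136bpm 4/4) — PASS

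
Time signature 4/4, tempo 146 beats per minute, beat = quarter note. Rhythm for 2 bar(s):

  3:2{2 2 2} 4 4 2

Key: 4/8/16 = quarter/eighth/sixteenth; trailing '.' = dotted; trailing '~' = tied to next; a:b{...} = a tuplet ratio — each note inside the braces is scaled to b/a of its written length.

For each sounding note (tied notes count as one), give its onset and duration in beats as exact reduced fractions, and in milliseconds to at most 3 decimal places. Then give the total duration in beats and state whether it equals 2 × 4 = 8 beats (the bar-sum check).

1) 0.0ms=0b +547.945ms=4/3b
2) 547.945ms=4/3b +547.945ms=4/3b
3) 1095.89ms=8/3b +547.945ms=4/3b
4) 1643.836ms=4b +410.959ms=1b
5) 2054.795ms=5b +410.959ms=1b
6) 2465.753ms=6b +821.918ms=2b
Σ=8b of 8 (146bpm 4/4) — PASS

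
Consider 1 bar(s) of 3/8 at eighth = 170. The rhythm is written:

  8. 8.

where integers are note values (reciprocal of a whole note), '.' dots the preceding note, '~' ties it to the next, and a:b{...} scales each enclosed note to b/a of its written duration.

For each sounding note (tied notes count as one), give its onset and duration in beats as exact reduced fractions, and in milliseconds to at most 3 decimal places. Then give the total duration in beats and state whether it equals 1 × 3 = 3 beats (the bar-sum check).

1) 0.0ms=0b +529.412ms=3/2b
2) 529.412ms=3/2b +529.412ms=3/2b
Σ=3b of 3 (170bpm 3/8) — PASS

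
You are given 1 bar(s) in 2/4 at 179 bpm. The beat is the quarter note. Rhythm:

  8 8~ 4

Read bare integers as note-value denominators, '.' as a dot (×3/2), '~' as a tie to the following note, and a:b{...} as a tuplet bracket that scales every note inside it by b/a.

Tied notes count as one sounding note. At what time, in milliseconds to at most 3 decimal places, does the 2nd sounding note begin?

1. 0.0ms @ 0 + 167.598ms (1/2)
2. 167.598ms @ 1/2 + 502.793ms (3/2)

note 2 onset = 1/2b = 167.598ms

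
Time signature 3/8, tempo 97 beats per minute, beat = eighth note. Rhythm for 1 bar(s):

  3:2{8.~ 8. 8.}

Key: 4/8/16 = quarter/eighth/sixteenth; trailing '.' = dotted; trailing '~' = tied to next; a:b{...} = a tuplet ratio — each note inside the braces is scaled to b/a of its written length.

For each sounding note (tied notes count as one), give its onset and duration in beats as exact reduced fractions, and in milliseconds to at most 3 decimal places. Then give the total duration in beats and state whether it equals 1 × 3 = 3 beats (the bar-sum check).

1) 0.0ms=0b +1237.113ms=2b
2) 1237.113ms=2b +618.557ms=1b
Σ=3b of 3 (97bpm 3/8) — PASS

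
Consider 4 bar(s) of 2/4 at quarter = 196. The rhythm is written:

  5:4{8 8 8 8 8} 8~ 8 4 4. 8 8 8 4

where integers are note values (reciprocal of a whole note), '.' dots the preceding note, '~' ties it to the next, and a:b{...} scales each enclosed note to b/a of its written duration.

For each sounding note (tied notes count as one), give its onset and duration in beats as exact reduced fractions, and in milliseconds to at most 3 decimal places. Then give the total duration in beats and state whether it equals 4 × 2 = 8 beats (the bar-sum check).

1) 0.0ms=0b +122.449ms=2/5b
2) 122.449ms=2/5b +122.449ms=2/5b
3) 244.898ms=4/5b +122.449ms=2/5b
4) 367.347ms=6/5b +122.449ms=2/5b
5) 489.796ms=8/5b +122.449ms=2/5b
6) 612.245ms=2b +306.122ms=1b
7) 918.367ms=3b +306.122ms=1b
8) 1224.49ms=4b +459.184ms=3/2b
9) 1683.673ms=11/2b +153.061ms=1/2b
10) 1836.735ms=6b +153.061ms=1/2b
11) 1989.796ms=13/2b +153.061ms=1/2b
12) 2142.857ms=7b +306.122ms=1b
Σ=8b of 8 (196bpm 2/4) — PASS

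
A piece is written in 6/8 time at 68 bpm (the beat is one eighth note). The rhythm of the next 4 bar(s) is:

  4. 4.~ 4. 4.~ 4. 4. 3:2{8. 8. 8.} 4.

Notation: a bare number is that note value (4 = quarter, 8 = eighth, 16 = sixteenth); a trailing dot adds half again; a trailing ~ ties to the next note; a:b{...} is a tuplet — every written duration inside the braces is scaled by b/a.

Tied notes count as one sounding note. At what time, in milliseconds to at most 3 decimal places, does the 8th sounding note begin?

1. 0.0ms @ 0 + 2647.059ms (3)
2. 2647.059ms @ 3 + 5294.118ms (6)
3. 7941.176ms @ 9 + 5294.118ms (6)
4. 13235.294ms @ 15 + 2647.059ms (3)
5. 15882.353ms @ 18 + 882.353ms (1)
6. 16764.706ms @ 19 + 882.353ms (1)
7. 17647.059ms @ 20 + 882.353ms (1)
8. 18529.412ms @ 21 + 2647.059ms (3)

note 8 onset = 21b = 18529.412ms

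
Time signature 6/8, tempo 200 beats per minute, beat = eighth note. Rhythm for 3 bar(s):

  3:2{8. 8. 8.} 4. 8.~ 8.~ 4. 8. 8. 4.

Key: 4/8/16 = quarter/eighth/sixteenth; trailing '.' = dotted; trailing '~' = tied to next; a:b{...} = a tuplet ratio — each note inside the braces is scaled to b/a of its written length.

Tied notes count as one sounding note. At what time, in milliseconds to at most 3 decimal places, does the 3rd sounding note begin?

note 3 onset = 2b = 600.0ms

1. 0.0ms @ 0 + 300.0ms (1)
2. 300.0ms @ 1 + 300.0ms (1)
3. 600.0ms @ 2 + 300.0ms (1)
4. 900.0ms @ 3 + 900.0ms (3)
5. 1800.0ms @ 6 + 1800.0ms (6)
6. 3600.0ms @ 12 + 450.0ms (3/2)
7. 4050.0ms @ 27/2 + 450.0ms (3/2)
8. 4500.0ms @ 15 + 900.0ms (3)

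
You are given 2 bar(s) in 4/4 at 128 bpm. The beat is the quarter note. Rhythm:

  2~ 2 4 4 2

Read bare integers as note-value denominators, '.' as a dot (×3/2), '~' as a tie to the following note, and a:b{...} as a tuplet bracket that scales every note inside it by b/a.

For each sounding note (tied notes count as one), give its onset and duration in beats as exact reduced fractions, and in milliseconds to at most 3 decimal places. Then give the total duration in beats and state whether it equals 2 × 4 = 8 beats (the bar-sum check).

1) 0.0ms=0b +1875.0ms=4b
2) 1875.0ms=4b +468.75ms=1b
3) 2343.75ms=5b +468.75ms=1b
4) 2812.5ms=6b +937.5ms=2b
Σ=8b of 8 (128bpm 4/4) — PASS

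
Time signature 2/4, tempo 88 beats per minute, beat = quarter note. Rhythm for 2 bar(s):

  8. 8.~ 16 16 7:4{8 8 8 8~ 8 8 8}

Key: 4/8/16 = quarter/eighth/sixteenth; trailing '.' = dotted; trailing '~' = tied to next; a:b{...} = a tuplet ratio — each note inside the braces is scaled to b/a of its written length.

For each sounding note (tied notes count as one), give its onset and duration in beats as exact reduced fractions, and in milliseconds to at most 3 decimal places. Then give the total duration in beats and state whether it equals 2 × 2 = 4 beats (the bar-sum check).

1) 0.0ms=0b +511.364ms=3/4b
2) 511.364ms=3/4b +681.818ms=1b
3) 1193.182ms=7/4b +170.455ms=1/4b
4) 1363.636ms=2b +194.805ms=2/7b
5) 1558.442ms=16/7b +194.805ms=2/7b
6) 1753.247ms=18/7b +194.805ms=2/7b
7) 1948.052ms=20/7b +389.61ms=4/7b
8) 2337.662ms=24/7b +194.805ms=2/7b
9) 2532.468ms=26/7b +194.805ms=2/7b
Σ=4b of 4 (88bpm 2/4) — PASS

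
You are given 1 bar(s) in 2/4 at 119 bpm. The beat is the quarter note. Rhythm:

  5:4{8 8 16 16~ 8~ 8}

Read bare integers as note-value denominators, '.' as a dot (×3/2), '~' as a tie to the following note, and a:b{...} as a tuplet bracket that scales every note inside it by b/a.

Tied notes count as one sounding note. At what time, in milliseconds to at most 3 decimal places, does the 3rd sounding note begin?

1. 0.0ms @ 0 + 201.681ms (2/5)
2. 201.681ms @ 2/5 + 201.681ms (2/5)
3. 403.361ms @ 4/5 + 100.84ms (1/5)
4. 504.202ms @ 1 + 504.202ms (1)

note 3 onset = 4/5b = 403.361ms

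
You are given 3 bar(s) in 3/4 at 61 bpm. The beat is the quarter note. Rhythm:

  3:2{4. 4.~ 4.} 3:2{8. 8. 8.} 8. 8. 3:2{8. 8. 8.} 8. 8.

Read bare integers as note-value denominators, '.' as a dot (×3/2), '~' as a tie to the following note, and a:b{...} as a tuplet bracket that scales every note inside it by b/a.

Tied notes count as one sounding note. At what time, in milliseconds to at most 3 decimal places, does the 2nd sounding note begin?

1. 0.0ms @ 0 + 983.607ms (1)
2. 983.607ms @ 1 + 1967.213ms (2)
3. 2950.82ms @ 3 + 491.803ms (1/2)
4. 3442.623ms @ 7/2 + 491.803ms (1/2)
5. 3934.426ms @ 4 + 491.803ms (1/2)
6. 4426.23ms @ 9/2 + 737.705ms (3/4)
7. 5163.934ms @ 21/4 + 737.705ms (3/4)
8. 5901.639ms @ 6 + 491.803ms (1/2)
9. 6393.443ms @ 13/2 + 491.803ms (1/2)
10. 6885.246ms @ 7 + 491.803ms (1/2)
11. 7377.049ms @ 15/2 + 737.705ms (3/4)
12. 8114.754ms @ 33/4 + 737.705ms (3/4)

note 2 onset = 1b = 983.607ms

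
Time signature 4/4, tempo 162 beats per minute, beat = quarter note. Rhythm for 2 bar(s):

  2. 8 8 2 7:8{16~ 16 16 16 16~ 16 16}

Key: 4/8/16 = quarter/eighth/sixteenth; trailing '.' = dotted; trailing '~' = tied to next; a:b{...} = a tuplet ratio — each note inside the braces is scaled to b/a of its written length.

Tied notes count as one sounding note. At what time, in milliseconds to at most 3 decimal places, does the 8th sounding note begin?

note 8 onset = 50/7b = 2645.503ms

1. 0.0ms @ 0 + 1111.111ms (3)
2. 1111.111ms @ 3 + 185.185ms (1/2)
3. 1296.296ms @ 7/2 + 185.185ms (1/2)
4. 1481.481ms @ 4 + 740.741ms (2)
5. 2222.222ms @ 6 + 211.64ms (4/7)
6. 2433.862ms @ 46/7 + 105.82ms (2/7)
7. 2539.683ms @ 48/7 + 105.82ms (2/7)
8. 2645.503ms @ 50/7 + 211.64ms (4/7)
9. 2857.143ms @ 54/7 + 105.82ms (2/7)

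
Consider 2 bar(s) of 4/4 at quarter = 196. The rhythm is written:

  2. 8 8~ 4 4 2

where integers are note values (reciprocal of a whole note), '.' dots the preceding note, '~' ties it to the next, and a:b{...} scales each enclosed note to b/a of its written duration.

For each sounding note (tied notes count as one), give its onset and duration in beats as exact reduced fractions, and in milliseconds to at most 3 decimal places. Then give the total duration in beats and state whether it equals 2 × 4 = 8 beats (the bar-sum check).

1) 0.0ms=0b +918.367ms=3b
2) 918.367ms=3b +153.061ms=1/2b
3) 1071.429ms=7/2b +459.184ms=3/2b
4) 1530.612ms=5b +306.122ms=1b
5) 1836.735ms=6b +612.245ms=2b
Σ=8b of 8 (196bpm 4/4) — PASS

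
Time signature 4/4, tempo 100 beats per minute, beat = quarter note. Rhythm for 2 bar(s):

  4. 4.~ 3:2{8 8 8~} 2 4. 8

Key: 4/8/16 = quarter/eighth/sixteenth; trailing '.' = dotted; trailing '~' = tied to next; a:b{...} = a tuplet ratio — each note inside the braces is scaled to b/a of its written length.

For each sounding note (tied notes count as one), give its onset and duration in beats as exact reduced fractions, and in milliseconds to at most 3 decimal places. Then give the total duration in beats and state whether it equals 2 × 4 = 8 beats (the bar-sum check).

1) 0.0ms=0b +900.0ms=3/2b
2) 900.0ms=3/2b +1100.0ms=11/6b
3) 2000.0ms=10/3b +200.0ms=1/3b
4) 2200.0ms=11/3b +1400.0ms=7/3b
5) 3600.0ms=6b +900.0ms=3/2b
6) 4500.0ms=15/2b +300.0ms=1/2b
Σ=8b of 8 (100bpm 4/4) — PASS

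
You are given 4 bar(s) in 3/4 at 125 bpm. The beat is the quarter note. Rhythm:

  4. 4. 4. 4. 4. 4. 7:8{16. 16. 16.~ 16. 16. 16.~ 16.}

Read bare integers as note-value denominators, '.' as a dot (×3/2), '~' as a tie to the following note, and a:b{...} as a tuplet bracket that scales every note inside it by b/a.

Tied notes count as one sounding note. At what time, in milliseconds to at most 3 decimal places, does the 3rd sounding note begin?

1. 0.0ms @ 0 + 720.0ms (3/2)
2. 720.0ms @ 3/2 + 720.0ms (3/2)
3. 1440.0ms @ 3 + 720.0ms (3/2)
4. 2160.0ms @ 9/2 + 720.0ms (3/2)
5. 2880.0ms @ 6 + 720.0ms (3/2)
6. 3600.0ms @ 15/2 + 720.0ms (3/2)
7. 4320.0ms @ 9 + 205.714ms (3/7)
8. 4525.714ms @ 66/7 + 205.714ms (3/7)
9. 4731.429ms @ 69/7 + 411.429ms (6/7)
10. 5142.857ms @ 75/7 + 205.714ms (3/7)
11. 5348.571ms @ 78/7 + 411.429ms (6/7)

note 3 onset = 3b = 1440.0ms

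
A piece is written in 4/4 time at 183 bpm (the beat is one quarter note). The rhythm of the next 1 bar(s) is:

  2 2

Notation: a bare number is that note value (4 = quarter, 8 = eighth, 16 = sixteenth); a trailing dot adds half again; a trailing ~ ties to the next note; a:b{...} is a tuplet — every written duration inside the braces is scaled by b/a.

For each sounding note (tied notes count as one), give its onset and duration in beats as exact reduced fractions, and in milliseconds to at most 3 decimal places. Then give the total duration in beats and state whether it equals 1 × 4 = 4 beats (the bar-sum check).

1) 0.0ms=0b +655.738ms=2b
2) 655.738ms=2b +655.738ms=2b
Σ=4b of 4 (183bpm 4/4) — PASS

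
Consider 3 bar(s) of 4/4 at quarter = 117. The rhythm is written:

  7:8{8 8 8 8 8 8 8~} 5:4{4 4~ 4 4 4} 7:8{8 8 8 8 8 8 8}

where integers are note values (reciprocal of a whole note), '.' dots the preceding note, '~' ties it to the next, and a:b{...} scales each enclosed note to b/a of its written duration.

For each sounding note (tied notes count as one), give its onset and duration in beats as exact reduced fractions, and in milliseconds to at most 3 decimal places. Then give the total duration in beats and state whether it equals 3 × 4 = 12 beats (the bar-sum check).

1) 0.0ms=0b +293.04ms=4/7b
2) 293.04ms=4/7b +293.04ms=4/7b
3) 586.081ms=8/7b +293.04ms=4/7b
4) 879.121ms=12/7b +293.04ms=4/7b
5) 1172.161ms=16/7b +293.04ms=4/7b
6) 1465.201ms=20/7b +293.04ms=4/7b
7) 1758.242ms=24/7b +703.297ms=48/35b
8) 2461.538ms=24/5b +820.513ms=8/5b
9) 3282.051ms=32/5b +410.256ms=4/5b
10) 3692.308ms=36/5b +410.256ms=4/5b
11) 4102.564ms=8b +293.04ms=4/7b
12) 4395.604ms=60/7b +293.04ms=4/7b
13) 4688.645ms=64/7b +293.04ms=4/7b
14) 4981.685ms=68/7b +293.04ms=4/7b
15) 5274.725ms=72/7b +293.04ms=4/7b
16) 5567.766ms=76/7b +293.04ms=4/7b
17) 5860.806ms=80/7b +293.04ms=4/7b
Σ=12b of 12 (117bpm 4/4) — PASS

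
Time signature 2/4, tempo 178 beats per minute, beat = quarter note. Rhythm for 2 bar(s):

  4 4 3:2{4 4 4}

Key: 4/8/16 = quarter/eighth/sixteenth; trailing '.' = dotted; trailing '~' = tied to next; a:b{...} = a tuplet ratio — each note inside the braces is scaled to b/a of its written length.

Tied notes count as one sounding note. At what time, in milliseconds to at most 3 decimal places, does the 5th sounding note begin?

1. 0.0ms @ 0 + 337.079ms (1)
2. 337.079ms @ 1 + 337.079ms (1)
3. 674.157ms @ 2 + 224.719ms (2/3)
4. 898.876ms @ 8/3 + 224.719ms (2/3)
5. 1123.596ms @ 10/3 + 224.719ms (2/3)

note 5 onset = 10/3b = 1123.596ms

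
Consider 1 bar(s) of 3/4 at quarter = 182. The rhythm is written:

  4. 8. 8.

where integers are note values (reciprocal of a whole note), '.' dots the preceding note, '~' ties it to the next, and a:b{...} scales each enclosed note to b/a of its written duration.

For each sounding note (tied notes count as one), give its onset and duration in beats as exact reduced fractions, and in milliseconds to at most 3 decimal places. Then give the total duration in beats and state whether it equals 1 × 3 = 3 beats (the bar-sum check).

1) 0.0ms=0b +494.505ms=3/2b
2) 494.505ms=3/2b +247.253ms=3/4b
3) 741.758ms=9/4b +247.253ms=3/4b
Σ=3b of 3 (182bpm 3/4) — PASS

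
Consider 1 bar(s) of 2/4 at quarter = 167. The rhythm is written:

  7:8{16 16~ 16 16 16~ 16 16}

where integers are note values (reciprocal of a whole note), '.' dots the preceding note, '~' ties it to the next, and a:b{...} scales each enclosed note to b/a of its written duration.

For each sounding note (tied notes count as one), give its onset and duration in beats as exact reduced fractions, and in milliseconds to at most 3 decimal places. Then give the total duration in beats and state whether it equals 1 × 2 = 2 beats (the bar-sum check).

1) 0.0ms=0b +102.652ms=2/7b
2) 102.652ms=2/7b +205.304ms=4/7b
3) 307.956ms=6/7b +102.652ms=2/7b
4) 410.607ms=8/7b +205.304ms=4/7b
5) 615.911ms=12/7b +102.652ms=2/7b
Σ=2b of 2 (167bpm 2/4) — PASS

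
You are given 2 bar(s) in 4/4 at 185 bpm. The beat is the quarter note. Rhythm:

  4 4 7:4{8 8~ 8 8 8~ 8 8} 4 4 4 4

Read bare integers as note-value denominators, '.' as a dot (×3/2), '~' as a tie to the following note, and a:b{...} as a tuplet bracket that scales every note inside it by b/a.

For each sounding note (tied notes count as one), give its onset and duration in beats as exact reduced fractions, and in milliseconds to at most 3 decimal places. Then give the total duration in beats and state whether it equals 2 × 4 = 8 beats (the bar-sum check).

1) 0.0ms=0b +324.324ms=1b
2) 324.324ms=1b +324.324ms=1b
3) 648.649ms=2b +92.664ms=2/7b
4) 741.313ms=16/7b +185.328ms=4/7b
5) 926.641ms=20/7b +92.664ms=2/7b
6) 1019.305ms=22/7b +185.328ms=4/7b
7) 1204.633ms=26/7b +92.664ms=2/7b
8) 1297.297ms=4b +324.324ms=1b
9) 1621.622ms=5b +324.324ms=1b
10) 1945.946ms=6b +324.324ms=1b
11) 2270.27ms=7b +324.324ms=1b
Σ=8b of 8 (185bpm 4/4) — PASS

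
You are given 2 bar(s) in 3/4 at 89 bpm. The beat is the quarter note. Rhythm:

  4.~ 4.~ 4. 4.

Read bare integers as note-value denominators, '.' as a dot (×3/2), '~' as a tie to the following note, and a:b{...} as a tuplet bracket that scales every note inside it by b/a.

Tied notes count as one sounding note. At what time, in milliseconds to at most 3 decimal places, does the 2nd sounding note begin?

note 2 onset = 9/2b = 3033.708ms

1. 0.0ms @ 0 + 3033.708ms (9/2)
2. 3033.708ms @ 9/2 + 1011.236ms (3/2)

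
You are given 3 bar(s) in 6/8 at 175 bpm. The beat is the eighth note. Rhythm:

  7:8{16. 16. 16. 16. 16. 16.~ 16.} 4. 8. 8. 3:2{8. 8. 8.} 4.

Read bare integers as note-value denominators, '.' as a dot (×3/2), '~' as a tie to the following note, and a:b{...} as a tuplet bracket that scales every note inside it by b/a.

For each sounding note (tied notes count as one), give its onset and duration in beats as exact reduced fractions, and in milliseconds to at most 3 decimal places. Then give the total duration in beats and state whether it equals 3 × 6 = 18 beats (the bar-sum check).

1) 0.0ms=0b +293.878ms=6/7b
2) 293.878ms=6/7b +293.878ms=6/7b
3) 587.755ms=12/7b +293.878ms=6/7b
4) 881.633ms=18/7b +293.878ms=6/7b
5) 1175.51ms=24/7b +293.878ms=6/7b
6) 1469.388ms=30/7b +587.755ms=12/7b
7) 2057.143ms=6b +1028.571ms=3b
8) 3085.714ms=9b +514.286ms=3/2b
9) 3600.0ms=21/2b +514.286ms=3/2b
10) 4114.286ms=12b +342.857ms=1b
11) 4457.143ms=13b +342.857ms=1b
12) 4800.0ms=14b +342.857ms=1b
13) 5142.857ms=15b +1028.571ms=3b
Σ=18b of 18 (175bpm 6/8) — PASS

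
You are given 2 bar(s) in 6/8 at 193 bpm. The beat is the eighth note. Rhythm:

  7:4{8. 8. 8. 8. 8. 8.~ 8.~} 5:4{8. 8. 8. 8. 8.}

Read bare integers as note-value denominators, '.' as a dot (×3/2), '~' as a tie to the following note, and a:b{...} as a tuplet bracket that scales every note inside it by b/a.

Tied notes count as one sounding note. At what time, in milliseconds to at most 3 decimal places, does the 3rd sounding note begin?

1. 0.0ms @ 0 + 266.469ms (6/7)
2. 266.469ms @ 6/7 + 266.469ms (6/7)
3. 532.939ms @ 12/7 + 266.469ms (6/7)
4. 799.408ms @ 18/7 + 266.469ms (6/7)
5. 1065.877ms @ 24/7 + 266.469ms (6/7)
6. 1332.346ms @ 30/7 + 905.996ms (102/35)
7. 2238.342ms @ 36/5 + 373.057ms (6/5)
8. 2611.399ms @ 42/5 + 373.057ms (6/5)
9. 2984.456ms @ 48/5 + 373.057ms (6/5)
10. 3357.513ms @ 54/5 + 373.057ms (6/5)

note 3 onset = 12/7b = 532.939ms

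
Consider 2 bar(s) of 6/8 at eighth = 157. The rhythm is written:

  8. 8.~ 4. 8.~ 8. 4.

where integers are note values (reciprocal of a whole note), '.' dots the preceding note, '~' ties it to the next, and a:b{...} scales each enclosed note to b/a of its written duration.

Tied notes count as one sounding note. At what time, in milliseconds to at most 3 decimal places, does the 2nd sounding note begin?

note 2 onset = 3/2b = 573.248ms

1. 0.0ms @ 0 + 573.248ms (3/2)
2. 573.248ms @ 3/2 + 1719.745ms (9/2)
3. 2292.994ms @ 6 + 1146.497ms (3)
4. 3439.49ms @ 9 + 1146.497ms (3)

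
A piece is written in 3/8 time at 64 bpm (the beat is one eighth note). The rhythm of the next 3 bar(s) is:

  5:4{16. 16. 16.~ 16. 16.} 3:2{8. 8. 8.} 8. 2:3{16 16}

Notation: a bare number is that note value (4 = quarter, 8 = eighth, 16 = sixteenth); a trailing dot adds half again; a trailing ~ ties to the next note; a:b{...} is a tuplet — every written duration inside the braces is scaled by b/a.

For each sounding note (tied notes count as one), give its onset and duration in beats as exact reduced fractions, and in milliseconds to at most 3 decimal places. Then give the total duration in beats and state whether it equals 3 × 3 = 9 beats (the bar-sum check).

1) 0.0ms=0b +562.5ms=3/5b
2) 562.5ms=3/5b +562.5ms=3/5b
3) 1125.0ms=6/5b +1125.0ms=6/5b
4) 2250.0ms=12/5b +562.5ms=3/5b
5) 2812.5ms=3b +937.5ms=1b
6) 3750.0ms=4b +937.5ms=1b
7) 4687.5ms=5b +937.5ms=1b
8) 5625.0ms=6b +1406.25ms=3/2b
9) 7031.25ms=15/2b +703.125ms=3/4b
10) 7734.375ms=33/4b +703.125ms=3/4b
Σ=9b of 9 (64bpm 3/8) — PASS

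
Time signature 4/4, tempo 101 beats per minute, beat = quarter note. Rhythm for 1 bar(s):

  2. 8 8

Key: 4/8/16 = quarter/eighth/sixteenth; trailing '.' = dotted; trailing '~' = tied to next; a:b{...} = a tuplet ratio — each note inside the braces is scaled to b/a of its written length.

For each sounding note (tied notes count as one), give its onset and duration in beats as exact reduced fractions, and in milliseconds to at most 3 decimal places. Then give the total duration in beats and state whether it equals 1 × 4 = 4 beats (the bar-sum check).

1) 0.0ms=0b +1782.178ms=3b
2) 1782.178ms=3b +297.03ms=1/2b
3) 2079.208ms=7/2b +297.03ms=1/2b
Σ=4b of 4 (101bpm 4/4) — PASS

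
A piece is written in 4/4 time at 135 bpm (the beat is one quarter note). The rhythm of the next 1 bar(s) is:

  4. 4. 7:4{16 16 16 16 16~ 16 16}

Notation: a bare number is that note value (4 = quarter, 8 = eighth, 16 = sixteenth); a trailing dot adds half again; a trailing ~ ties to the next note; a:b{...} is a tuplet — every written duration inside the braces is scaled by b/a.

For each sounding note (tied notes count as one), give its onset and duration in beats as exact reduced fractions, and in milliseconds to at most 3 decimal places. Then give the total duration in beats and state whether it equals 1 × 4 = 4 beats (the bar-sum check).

1) 0.0ms=0b +666.667ms=3/2b
2) 666.667ms=3/2b +666.667ms=3/2b
3) 1333.333ms=3b +63.492ms=1/7b
4) 1396.825ms=22/7b +63.492ms=1/7b
5) 1460.317ms=23/7b +63.492ms=1/7b
6) 1523.81ms=24/7b +63.492ms=1/7b
7) 1587.302ms=25/7b +126.984ms=2/7b
8) 1714.286ms=27/7b +63.492ms=1/7b
Σ=4b of 4 (135bpm 4/4) — PASS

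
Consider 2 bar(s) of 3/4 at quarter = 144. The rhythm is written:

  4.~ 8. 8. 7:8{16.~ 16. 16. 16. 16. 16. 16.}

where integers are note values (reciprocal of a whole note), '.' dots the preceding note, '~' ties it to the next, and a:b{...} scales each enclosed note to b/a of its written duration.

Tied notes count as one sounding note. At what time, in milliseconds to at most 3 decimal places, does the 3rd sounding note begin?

note 3 onset = 3b = 1250.0ms

1. 0.0ms @ 0 + 937.5ms (9/4)
2. 937.5ms @ 9/4 + 312.5ms (3/4)
3. 1250.0ms @ 3 + 357.143ms (6/7)
4. 1607.143ms @ 27/7 + 178.571ms (3/7)
5. 1785.714ms @ 30/7 + 178.571ms (3/7)
6. 1964.286ms @ 33/7 + 178.571ms (3/7)
7. 2142.857ms @ 36/7 + 178.571ms (3/7)
8. 2321.429ms @ 39/7 + 178.571ms (3/7)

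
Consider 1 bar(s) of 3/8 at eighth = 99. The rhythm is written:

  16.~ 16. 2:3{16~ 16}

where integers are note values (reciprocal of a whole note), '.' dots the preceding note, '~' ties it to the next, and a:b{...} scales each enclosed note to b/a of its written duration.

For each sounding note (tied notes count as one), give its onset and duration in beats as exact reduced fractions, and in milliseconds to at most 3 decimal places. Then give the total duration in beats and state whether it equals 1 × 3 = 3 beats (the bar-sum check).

1) 0.0ms=0b +909.091ms=3/2b
2) 909.091ms=3/2b +909.091ms=3/2b
Σ=3b of 3 (99bpm 3/8) — PASS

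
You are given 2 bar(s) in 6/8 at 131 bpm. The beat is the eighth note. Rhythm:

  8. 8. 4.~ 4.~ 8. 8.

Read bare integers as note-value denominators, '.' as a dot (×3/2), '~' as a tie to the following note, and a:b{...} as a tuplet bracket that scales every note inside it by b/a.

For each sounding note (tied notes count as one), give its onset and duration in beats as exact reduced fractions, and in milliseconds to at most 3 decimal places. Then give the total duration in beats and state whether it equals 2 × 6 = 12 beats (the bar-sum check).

1) 0.0ms=0b +687.023ms=3/2b
2) 687.023ms=3/2b +687.023ms=3/2b
3) 1374.046ms=3b +3435.115ms=15/2b
4) 4809.16ms=21/2b +687.023ms=3/2b
Σ=12b of 12 (131bpm 6/8) — PASS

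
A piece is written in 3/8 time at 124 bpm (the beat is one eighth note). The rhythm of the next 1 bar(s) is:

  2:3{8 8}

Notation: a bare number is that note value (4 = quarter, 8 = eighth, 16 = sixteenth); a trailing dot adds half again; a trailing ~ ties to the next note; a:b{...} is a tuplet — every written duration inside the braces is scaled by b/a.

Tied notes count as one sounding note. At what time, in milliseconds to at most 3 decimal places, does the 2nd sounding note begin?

1. 0.0ms @ 0 + 725.806ms (3/2)
2. 725.806ms @ 3/2 + 725.806ms (3/2)

note 2 onset = 3/2b = 725.806ms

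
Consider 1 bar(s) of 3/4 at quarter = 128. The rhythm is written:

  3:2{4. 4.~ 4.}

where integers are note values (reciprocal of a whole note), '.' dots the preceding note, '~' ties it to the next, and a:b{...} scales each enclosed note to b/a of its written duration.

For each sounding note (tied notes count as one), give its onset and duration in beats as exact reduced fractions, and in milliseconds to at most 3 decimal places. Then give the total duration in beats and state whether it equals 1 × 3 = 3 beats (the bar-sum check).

1) 0.0ms=0b +468.75ms=1b
2) 468.75ms=1b +937.5ms=2b
Σ=3b of 3 (128bpm 3/4) — PASS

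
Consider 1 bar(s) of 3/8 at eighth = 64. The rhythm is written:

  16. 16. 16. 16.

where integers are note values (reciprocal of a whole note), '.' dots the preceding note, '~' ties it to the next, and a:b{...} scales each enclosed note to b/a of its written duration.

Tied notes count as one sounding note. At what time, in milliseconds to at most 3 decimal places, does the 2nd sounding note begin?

1. 0.0ms @ 0 + 703.125ms (3/4)
2. 703.125ms @ 3/4 + 703.125ms (3/4)
3. 1406.25ms @ 3/2 + 703.125ms (3/4)
4. 2109.375ms @ 9/4 + 703.125ms (3/4)

note 2 onset = 3/4b = 703.125ms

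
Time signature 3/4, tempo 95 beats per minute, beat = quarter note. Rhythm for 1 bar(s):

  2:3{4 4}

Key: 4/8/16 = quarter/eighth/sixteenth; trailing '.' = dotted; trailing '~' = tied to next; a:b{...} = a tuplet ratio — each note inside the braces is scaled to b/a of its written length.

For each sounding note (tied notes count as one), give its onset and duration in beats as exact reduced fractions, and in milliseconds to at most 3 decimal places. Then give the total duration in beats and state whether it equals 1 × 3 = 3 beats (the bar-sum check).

1) 0.0ms=0b +947.368ms=3/2b
2) 947.368ms=3/2b +947.368ms=3/2b
Σ=3b of 3 (95bpm 3/4) — PASS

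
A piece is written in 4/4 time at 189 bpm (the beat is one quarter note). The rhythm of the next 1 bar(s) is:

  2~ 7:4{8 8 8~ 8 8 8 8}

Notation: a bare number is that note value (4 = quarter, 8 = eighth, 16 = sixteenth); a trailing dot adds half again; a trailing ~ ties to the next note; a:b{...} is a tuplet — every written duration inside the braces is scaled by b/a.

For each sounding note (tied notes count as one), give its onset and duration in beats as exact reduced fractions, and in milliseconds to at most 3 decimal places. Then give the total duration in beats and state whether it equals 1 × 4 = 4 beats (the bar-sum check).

1) 0.0ms=0b +725.624ms=16/7b
2) 725.624ms=16/7b +90.703ms=2/7b
3) 816.327ms=18/7b +181.406ms=4/7b
4) 997.732ms=22/7b +90.703ms=2/7b
5) 1088.435ms=24/7b +90.703ms=2/7b
6) 1179.138ms=26/7b +90.703ms=2/7b
Σ=4b of 4 (189bpm 4/4) — PASS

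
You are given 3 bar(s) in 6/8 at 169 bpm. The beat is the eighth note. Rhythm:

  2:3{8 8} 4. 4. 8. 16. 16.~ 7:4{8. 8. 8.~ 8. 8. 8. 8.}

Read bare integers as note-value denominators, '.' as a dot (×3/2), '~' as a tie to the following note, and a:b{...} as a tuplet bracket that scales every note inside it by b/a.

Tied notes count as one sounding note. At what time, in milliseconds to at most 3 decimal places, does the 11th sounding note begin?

1. 0.0ms @ 0 + 532.544ms (3/2)
2. 532.544ms @ 3/2 + 532.544ms (3/2)
3. 1065.089ms @ 3 + 1065.089ms (3)
4. 2130.178ms @ 6 + 1065.089ms (3)
5. 3195.266ms @ 9 + 532.544ms (3/2)
6. 3727.811ms @ 21/2 + 266.272ms (3/4)
7. 3994.083ms @ 45/4 + 570.583ms (45/28)
8. 4564.666ms @ 90/7 + 304.311ms (6/7)
9. 4868.977ms @ 96/7 + 608.622ms (12/7)
10. 5477.599ms @ 108/7 + 304.311ms (6/7)
11. 5781.91ms @ 114/7 + 304.311ms (6/7)
12. 6086.221ms @ 120/7 + 304.311ms (6/7)

note 11 onset = 114/7b = 5781.91ms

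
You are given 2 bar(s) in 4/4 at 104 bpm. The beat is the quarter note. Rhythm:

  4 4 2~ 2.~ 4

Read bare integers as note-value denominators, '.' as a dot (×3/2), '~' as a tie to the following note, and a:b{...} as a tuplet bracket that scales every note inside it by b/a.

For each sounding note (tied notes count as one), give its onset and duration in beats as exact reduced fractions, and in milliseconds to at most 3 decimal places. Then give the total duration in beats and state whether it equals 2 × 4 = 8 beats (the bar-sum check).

1) 0.0ms=0b +576.923ms=1b
2) 576.923ms=1b +576.923ms=1b
3) 1153.846ms=2b +3461.538ms=6b
Σ=8b of 8 (104bpm 4/4) — PASS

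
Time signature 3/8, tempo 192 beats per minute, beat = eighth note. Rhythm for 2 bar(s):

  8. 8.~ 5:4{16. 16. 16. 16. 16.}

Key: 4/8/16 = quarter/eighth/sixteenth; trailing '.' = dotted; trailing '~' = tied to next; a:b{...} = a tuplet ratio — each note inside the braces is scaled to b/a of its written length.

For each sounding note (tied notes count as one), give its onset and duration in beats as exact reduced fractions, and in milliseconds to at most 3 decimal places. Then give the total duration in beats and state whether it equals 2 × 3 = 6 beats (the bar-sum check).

1) 0.0ms=0b +468.75ms=3/2b
2) 468.75ms=3/2b +656.25ms=21/10b
3) 1125.0ms=18/5b +187.5ms=3/5b
4) 1312.5ms=21/5b +187.5ms=3/5b
5) 1500.0ms=24/5b +187.5ms=3/5b
6) 1687.5ms=27/5b +187.5ms=3/5b
Σ=6b of 6 (192bpm 3/8) — PASS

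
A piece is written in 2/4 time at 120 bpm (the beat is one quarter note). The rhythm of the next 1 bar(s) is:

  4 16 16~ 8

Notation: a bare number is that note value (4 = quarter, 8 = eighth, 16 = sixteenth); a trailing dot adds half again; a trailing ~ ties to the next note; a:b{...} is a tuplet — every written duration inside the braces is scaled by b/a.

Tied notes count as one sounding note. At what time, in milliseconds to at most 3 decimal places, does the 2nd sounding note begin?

1. 0.0ms @ 0 + 500.0ms (1)
2. 500.0ms @ 1 + 125.0ms (1/4)
3. 625.0ms @ 5/4 + 375.0ms (3/4)

note 2 onset = 1b = 500.0ms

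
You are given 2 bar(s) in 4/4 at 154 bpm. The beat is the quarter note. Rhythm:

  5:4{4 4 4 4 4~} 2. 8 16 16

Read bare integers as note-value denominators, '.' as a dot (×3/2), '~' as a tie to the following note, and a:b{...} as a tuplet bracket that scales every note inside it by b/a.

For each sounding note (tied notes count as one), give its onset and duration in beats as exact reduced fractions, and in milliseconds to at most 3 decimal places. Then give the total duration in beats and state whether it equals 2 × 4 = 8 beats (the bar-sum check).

1) 0.0ms=0b +311.688ms=4/5b
2) 311.688ms=4/5b +311.688ms=4/5b
3) 623.377ms=8/5b +311.688ms=4/5b
4) 935.065ms=12/5b +311.688ms=4/5b
5) 1246.753ms=16/5b +1480.519ms=19/5b
6) 2727.273ms=7b +194.805ms=1/2b
7) 2922.078ms=15/2b +97.403ms=1/4b
8) 3019.481ms=31/4b +97.403ms=1/4b
Σ=8b of 8 (154bpm 4/4) — PASS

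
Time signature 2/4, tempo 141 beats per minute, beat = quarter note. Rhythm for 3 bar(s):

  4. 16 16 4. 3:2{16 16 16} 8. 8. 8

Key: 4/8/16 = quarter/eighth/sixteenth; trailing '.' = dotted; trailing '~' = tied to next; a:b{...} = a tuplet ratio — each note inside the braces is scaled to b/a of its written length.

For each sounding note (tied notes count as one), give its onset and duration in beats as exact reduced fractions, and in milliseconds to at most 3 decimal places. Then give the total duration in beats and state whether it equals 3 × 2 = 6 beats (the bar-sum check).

1) 0.0ms=0b +638.298ms=3/2b
2) 638.298ms=3/2b +106.383ms=1/4b
3) 744.681ms=7/4b +106.383ms=1/4b
4) 851.064ms=2b +638.298ms=3/2b
5) 1489.362ms=7/2b +70.922ms=1/6b
6) 1560.284ms=11/3b +70.922ms=1/6b
7) 1631.206ms=23/6b +70.922ms=1/6b
8) 1702.128ms=4b +319.149ms=3/4b
9) 2021.277ms=19/4b +319.149ms=3/4b
10) 2340.426ms=11/2b +212.766ms=1/2b
Σ=6b of 6 (141bpm 2/4) — PASS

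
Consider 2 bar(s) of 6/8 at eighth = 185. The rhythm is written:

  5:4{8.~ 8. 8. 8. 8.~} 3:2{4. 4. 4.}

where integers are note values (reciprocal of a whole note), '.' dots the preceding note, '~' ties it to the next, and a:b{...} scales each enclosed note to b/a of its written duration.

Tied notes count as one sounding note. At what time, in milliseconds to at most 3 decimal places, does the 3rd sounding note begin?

1. 0.0ms @ 0 + 778.378ms (12/5)
2. 778.378ms @ 12/5 + 389.189ms (6/5)
3. 1167.568ms @ 18/5 + 389.189ms (6/5)
4. 1556.757ms @ 24/5 + 1037.838ms (16/5)
5. 2594.595ms @ 8 + 648.649ms (2)
6. 3243.243ms @ 10 + 648.649ms (2)

note 3 onset = 18/5b = 1167.568ms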